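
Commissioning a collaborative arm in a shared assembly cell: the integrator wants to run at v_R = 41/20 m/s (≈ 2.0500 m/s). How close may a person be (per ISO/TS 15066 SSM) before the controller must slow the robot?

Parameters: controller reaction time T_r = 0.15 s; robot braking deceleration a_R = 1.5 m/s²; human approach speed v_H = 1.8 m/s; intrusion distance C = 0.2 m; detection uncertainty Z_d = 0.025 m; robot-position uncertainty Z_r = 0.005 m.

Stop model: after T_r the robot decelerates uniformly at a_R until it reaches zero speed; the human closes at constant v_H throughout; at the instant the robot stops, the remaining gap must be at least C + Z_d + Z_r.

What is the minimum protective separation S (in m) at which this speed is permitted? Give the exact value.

braking lasts T_s = (41/20)/(3/2) = 1.3667 s
robot in T_r: 2.0500·0.1500 = 0.3075 m
robot covers 2.0500·1.3667 − ½·1.5000·1.3667² = 1.4008 m while stopping
human over T_r+T_s: 1.8000·(0.1500+1.3667) = 2.7300 m
C+Z_d+Z_r = 0.2000+0.0250+0.0050 = 0.2300 m
S_min ≈ 0.3075+1.4008+2.7300+0.2300  ⇒  S_min = 2801/600 m

S_min = 2801/600 m = 4.6683 m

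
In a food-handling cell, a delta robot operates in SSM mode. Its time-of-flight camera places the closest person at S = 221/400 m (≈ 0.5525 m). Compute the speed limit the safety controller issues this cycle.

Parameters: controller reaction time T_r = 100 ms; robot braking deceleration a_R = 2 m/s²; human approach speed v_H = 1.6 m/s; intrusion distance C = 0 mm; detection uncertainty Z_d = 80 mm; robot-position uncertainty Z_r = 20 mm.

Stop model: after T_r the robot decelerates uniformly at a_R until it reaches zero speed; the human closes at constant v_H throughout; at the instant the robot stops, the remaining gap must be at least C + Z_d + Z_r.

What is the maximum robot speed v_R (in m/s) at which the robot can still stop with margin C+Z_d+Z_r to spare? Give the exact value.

v_R_max = 3/10 m/s = 0.3000 m/s

collect terms ⇒ (1/4)·v_R² + (9/10)·v_R + (-117/400) = 0
  disc = (9/10)² − 4·(1/4)·(-117/400) = 441/400 ; √disc = 21/20
  v_R = (−(9/10) + 21/20) / (2·(1/4)) = 3/10 m/s
check:
braking lasts T_s = (3/10)/2 = 0.1500 s
robot covers v_R·T_r = 0.3000·0.1000 = 0.0300 m before braking
robot covers 0.3000·0.1500 − ½·2.0000·0.1500² = 0.0225 m while stopping
person approaches 1.6000·(0.1000+0.1500) = 0.4000 m
margins: 0.0000+0.0800+0.0200 = 0.1000 m
sum ≈ 0.0300+0.0225+0.4000+0.1000 ≈ 0.5525 m = S ✓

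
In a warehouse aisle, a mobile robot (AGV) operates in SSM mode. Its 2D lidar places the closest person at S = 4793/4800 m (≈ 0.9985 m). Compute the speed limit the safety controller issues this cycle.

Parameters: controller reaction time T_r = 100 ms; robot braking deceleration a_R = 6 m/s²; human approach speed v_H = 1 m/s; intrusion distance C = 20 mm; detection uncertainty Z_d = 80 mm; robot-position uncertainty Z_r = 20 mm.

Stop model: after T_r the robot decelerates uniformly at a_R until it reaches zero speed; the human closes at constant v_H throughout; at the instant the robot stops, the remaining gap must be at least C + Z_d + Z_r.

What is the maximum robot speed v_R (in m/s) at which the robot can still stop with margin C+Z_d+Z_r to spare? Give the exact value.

at the boundary: (1/12)·v² + (4/15)·v + (-3737/4800) = 0
  disc = (4/15)² − 4·(1/12)·(-3737/4800) = 529/1600 ; √disc = 23/40
  v_R = (−(4/15) + 23/40) / (2·(1/12)) = 37/20 m/s
check:
T_s = v_R/a_R = (37/20)/6 = 0.3083 s
reaction-phase robot travel = 1.8500·0.1000 = 0.1850 m
braking distance = 1.8500²/(2·6.0000) = 0.2852 m
person approaches 1.0000·(0.1000+0.3083) = 0.4083 m
C+Z_d+Z_r = 0.0200+0.0800+0.0200 = 0.1200 m
sum ≈ 0.1850+0.2852+0.4083+0.1200 ≈ 0.9985 m = S ✓

v_R_max = 37/20 m/s = 1.8500 m/s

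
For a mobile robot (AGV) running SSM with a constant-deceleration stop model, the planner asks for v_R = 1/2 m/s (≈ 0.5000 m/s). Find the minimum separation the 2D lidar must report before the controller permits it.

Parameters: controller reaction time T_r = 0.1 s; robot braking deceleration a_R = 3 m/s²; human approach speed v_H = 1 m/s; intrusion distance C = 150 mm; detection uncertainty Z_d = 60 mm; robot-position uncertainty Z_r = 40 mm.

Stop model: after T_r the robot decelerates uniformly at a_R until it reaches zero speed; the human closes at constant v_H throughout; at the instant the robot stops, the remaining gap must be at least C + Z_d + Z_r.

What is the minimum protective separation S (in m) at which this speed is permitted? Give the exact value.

S_min = 73/120 m = 0.6083 m

braking lasts T_s = (1/2)/3 = 0.1667 s
robot in T_r: 0.5000·0.1000 = 0.0500 m
robot covers 0.5000·0.1667 − ½·3.0000·0.1667² = 0.0417 m while stopping
human closes 1.0000·0.2667 = 0.2667 m
residual clearance needed = 0.1500+0.0600+0.0400 = 0.2500 m
S_min ≈ 0.0500+0.0417+0.2667+0.2500  ⇒  S_min = 73/120 m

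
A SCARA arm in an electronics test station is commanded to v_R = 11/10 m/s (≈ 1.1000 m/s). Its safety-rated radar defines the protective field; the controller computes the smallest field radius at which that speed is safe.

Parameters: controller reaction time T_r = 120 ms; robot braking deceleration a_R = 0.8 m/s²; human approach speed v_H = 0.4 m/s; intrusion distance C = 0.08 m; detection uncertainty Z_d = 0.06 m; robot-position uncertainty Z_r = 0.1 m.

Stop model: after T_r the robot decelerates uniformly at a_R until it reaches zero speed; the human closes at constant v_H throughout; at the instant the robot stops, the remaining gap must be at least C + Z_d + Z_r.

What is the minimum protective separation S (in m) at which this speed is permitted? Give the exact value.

S_min = 1381/800 m = 1.7263 m

stop time T_s = (11/10)/(4/5) = 1.3750 s
robot in T_r: 1.1000·0.1200 = 0.1320 m
robot under decel: 1.1000²/(2·0.8000) = 0.7562 m
person approaches 0.4000·(0.1200+1.3750) = 0.5980 m
C+Z_d+Z_r = 0.0800+0.0600+0.1000 = 0.2400 m
S_min ≈ 0.1320+0.7562+0.5980+0.2400  ⇒  S_min = 1381/800 m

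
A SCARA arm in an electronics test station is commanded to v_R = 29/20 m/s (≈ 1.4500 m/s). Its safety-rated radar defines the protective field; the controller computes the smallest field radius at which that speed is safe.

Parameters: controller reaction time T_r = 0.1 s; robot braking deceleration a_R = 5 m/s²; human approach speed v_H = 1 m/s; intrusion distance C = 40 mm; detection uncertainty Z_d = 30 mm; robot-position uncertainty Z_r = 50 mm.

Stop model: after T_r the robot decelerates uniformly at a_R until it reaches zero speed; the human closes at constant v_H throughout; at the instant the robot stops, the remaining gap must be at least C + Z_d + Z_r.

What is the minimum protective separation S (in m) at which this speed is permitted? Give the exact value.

S_min = 3461/4000 m = 0.8652 m

T_s = v_R/a_R = (29/20)/5 = 0.2900 s
robot covers v_R·T_r = 1.4500·0.1000 = 0.1450 m before braking
robot covers 1.4500·0.2900 − ½·5.0000·0.2900² = 0.2102 m while stopping
human over T_r+T_s: 1.0000·(0.1000+0.2900) = 0.3900 m
margins: 0.0400+0.0300+0.0500 = 0.1200 m
S_min ≈ 0.1450+0.2102+0.3900+0.1200  ⇒  S_min = 3461/4000 m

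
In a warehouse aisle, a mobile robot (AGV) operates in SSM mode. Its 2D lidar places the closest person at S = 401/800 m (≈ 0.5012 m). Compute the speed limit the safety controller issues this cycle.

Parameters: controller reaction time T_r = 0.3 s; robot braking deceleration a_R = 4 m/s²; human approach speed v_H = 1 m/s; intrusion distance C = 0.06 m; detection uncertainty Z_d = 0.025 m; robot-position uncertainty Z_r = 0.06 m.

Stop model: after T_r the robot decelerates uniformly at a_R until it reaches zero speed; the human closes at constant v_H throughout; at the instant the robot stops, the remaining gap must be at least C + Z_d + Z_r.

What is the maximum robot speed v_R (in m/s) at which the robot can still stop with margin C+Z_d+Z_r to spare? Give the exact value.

v_R_max = 1/10 m/s = 0.1000 m/s

collect terms ⇒ (1/8)·v_R² + (11/20)·v_R + (-9/160) = 0
  disc = (11/20)² − 4·(1/8)·(-9/160) = 529/1600 ; √disc = 23/40
  v_R = (−(11/20) + 23/40) / (2·(1/8)) = 1/10 m/s
check:
braking lasts T_s = (1/10)/4 = 0.0250 s
robot covers v_R·T_r = 0.1000·0.3000 = 0.0300 m before braking
braking distance = 0.1000²/(2·4.0000) = 0.0013 m
human closes 1.0000·0.3250 = 0.3250 m
margins: 0.0600+0.0250+0.0600 = 0.1450 m
sum ≈ 0.0300+0.0013+0.3250+0.1450 ≈ 0.5012 m = S ✓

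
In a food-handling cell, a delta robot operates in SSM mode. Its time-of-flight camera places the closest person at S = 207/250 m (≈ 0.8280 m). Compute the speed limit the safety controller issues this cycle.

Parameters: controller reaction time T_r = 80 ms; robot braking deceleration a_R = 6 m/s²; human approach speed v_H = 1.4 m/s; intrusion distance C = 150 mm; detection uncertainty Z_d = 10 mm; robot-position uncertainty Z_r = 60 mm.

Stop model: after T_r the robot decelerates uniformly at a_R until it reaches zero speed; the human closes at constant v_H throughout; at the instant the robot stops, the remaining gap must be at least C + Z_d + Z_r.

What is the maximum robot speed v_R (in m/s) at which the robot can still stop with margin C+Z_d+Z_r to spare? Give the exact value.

quadratic (1/12)·v² + (47/150)·v + (-62/125) = 0
  disc = (47/150)² − 4·(1/12)·(-62/125) = 5929/22500 ; √disc = 77/150
  v_R = (−(47/150) + 77/150) / (2·(1/12)) = 6/5 m/s
check:
stop time T_s = (6/5)/6 = 0.2000 s
robot covers v_R·T_r = 1.2000·0.0800 = 0.0960 m before braking
robot under decel: 1.2000²/(2·6.0000) = 0.1200 m
human closes 1.4000·0.2800 = 0.3920 m
residual clearance needed = 0.1500+0.0100+0.0600 = 0.2200 m
sum ≈ 0.0960+0.1200+0.3920+0.2200 ≈ 0.8280 m = S ✓

v_R_max = 6/5 m/s = 1.2000 m/s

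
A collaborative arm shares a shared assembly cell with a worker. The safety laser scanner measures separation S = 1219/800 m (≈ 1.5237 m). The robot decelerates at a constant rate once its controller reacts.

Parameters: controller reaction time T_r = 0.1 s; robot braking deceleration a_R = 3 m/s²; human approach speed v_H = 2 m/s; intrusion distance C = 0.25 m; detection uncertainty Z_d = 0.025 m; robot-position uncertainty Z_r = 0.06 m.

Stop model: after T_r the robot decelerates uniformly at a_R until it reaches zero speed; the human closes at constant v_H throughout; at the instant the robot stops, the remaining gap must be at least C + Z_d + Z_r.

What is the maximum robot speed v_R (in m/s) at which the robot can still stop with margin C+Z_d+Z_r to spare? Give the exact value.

collect terms ⇒ (1/6)·v_R² + (23/30)·v_R + (-791/800) = 0
  disc = (23/30)² − 4·(1/6)·(-791/800) = 4489/3600 ; √disc = 67/60
  v_R = (−(23/30) + 67/60) / (2·(1/6)) = 21/20 m/s
check:
T_s = v_R/a_R = (21/20)/3 = 0.3500 s
reaction-phase robot travel = 1.0500·0.1000 = 0.1050 m
robot covers 1.0500·0.3500 − ½·3.0000·0.3500² = 0.1837 m while stopping
human over T_r+T_s: 2.0000·(0.1000+0.3500) = 0.9000 m
residual clearance needed = 0.2500+0.0250+0.0600 = 0.3350 m
sum ≈ 0.1050+0.1837+0.9000+0.3350 ≈ 1.5237 m = S ✓

v_R_max = 21/20 m/s = 1.0500 m/s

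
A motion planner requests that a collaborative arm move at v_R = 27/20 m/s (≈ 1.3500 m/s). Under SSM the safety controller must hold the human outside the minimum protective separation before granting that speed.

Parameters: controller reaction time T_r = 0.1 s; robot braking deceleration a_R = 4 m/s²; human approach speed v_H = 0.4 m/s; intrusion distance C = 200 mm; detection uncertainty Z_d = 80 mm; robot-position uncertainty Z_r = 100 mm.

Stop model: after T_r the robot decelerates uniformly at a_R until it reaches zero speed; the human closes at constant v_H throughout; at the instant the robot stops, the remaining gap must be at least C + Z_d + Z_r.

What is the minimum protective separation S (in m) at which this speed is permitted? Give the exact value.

stop time T_s = (27/20)/4 = 0.3375 s
reaction-phase robot travel = 1.3500·0.1000 = 0.1350 m
robot covers 1.3500·0.3375 − ½·4.0000·0.3375² = 0.2278 m while stopping
person approaches 0.4000·(0.1000+0.3375) = 0.1750 m
residual clearance needed = 0.2000+0.0800+0.1000 = 0.3800 m
S_min ≈ 0.1350+0.2278+0.1750+0.3800  ⇒  S_min = 2937/3200 m

S_min = 2937/3200 m = 0.9178 m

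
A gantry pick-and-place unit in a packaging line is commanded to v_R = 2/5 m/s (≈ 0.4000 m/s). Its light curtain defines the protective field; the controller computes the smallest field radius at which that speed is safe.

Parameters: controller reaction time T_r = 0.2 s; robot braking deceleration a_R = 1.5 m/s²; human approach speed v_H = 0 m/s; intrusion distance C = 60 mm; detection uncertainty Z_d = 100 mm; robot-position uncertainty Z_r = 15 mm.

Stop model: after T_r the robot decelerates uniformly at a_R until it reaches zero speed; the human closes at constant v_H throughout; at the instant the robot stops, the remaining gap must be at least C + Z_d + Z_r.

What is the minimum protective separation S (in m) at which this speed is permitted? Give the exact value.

S_min = 37/120 m = 0.3083 m

stop time T_s = (2/5)/(3/2) = 0.2667 s
reaction-phase robot travel = 0.4000·0.2000 = 0.0800 m
braking distance = 0.4000²/(2·1.5000) = 0.0533 m
human over T_r+T_s: 0.0000·(0.2000+0.2667) = 0.0000 m
C+Z_d+Z_r = 0.0600+0.1000+0.0150 = 0.1750 m
S_min ≈ 0.0800+0.0533+0.0000+0.1750  ⇒  S_min = 37/120 m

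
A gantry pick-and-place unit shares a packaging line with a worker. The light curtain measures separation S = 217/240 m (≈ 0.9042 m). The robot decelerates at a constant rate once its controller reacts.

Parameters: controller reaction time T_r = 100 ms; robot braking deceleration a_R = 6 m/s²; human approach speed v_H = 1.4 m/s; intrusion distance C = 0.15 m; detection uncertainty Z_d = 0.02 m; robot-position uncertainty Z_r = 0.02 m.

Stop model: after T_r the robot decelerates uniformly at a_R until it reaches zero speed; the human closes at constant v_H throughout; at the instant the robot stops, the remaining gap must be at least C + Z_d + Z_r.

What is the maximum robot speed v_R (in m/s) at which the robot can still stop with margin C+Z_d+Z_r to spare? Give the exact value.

quadratic (1/12)·v² + (1/3)·v + (-689/1200) = 0
  disc = (1/3)² − 4·(1/12)·(-689/1200) = 121/400 ; √disc = 11/20
  v_R = (−(1/3) + 11/20) / (2·(1/12)) = 13/10 m/s
check:
braking lasts T_s = (13/10)/6 = 0.2167 s
robot covers v_R·T_r = 1.3000·0.1000 = 0.1300 m before braking
robot covers 1.3000·0.2167 − ½·6.0000·0.2167² = 0.1408 m while stopping
human over T_r+T_s: 1.4000·(0.1000+0.2167) = 0.4433 m
residual clearance needed = 0.1500+0.0200+0.0200 = 0.1900 m
sum ≈ 0.1300+0.1408+0.4433+0.1900 ≈ 0.9042 m = S ✓

v_R_max = 13/10 m/s = 1.3000 m/s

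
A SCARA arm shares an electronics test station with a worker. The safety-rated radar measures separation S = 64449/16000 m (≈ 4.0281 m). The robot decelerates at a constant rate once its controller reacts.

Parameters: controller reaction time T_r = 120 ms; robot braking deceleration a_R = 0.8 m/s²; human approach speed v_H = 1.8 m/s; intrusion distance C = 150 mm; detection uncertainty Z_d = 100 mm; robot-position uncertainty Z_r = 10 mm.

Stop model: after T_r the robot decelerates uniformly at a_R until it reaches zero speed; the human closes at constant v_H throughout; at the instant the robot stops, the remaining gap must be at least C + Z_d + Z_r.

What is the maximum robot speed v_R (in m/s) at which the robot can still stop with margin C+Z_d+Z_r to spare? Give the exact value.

collect terms ⇒ (5/8)·v_R² + (237/100)·v_R + (-56833/16000) = 0
  disc = (237/100)² − 4·(5/8)·(-56833/16000) = 2319529/160000 ; √disc = 1523/400
  v_R = (−(237/100) + 1523/400) / (2·(5/8)) = 23/20 m/s
check:
braking lasts T_s = (23/20)/(4/5) = 1.4375 s
robot in T_r: 1.1500·0.1200 = 0.1380 m
robot covers 1.1500·1.4375 − ½·0.8000·1.4375² = 0.8266 m while stopping
human over T_r+T_s: 1.8000·(0.1200+1.4375) = 2.8035 m
C+Z_d+Z_r = 0.1500+0.1000+0.0100 = 0.2600 m
sum ≈ 0.1380+0.8266+2.8035+0.2600 ≈ 4.0281 m = S ✓

v_R_max = 23/20 m/s = 1.1500 m/s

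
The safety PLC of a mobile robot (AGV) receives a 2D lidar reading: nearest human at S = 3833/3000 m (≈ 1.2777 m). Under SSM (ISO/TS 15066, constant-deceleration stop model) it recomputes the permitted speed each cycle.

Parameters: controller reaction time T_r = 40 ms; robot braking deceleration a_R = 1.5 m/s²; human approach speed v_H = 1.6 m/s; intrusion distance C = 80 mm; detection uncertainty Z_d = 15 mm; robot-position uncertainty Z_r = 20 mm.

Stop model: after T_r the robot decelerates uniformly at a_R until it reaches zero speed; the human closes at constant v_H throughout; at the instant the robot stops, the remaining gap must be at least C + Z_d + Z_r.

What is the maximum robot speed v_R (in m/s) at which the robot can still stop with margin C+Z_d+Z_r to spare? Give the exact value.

v_R_max = 4/5 m/s = 0.8000 m/s

at the boundary: (1/3)·v² + (83/75)·v + (-412/375) = 0
  disc = (83/75)² − 4·(1/3)·(-412/375) = 1681/625 ; √disc = 41/25
  v_R = (−(83/75) + 41/25) / (2·(1/3)) = 4/5 m/s
check:
braking lasts T_s = (4/5)/(3/2) = 0.5333 s
robot covers v_R·T_r = 0.8000·0.0400 = 0.0320 m before braking
robot covers 0.8000·0.5333 − ½·1.5000·0.5333² = 0.2133 m while stopping
human over T_r+T_s: 1.6000·(0.0400+0.5333) = 0.9173 m
margins: 0.0800+0.0150+0.0200 = 0.1150 m
sum ≈ 0.0320+0.2133+0.9173+0.1150 ≈ 1.2777 m = S ✓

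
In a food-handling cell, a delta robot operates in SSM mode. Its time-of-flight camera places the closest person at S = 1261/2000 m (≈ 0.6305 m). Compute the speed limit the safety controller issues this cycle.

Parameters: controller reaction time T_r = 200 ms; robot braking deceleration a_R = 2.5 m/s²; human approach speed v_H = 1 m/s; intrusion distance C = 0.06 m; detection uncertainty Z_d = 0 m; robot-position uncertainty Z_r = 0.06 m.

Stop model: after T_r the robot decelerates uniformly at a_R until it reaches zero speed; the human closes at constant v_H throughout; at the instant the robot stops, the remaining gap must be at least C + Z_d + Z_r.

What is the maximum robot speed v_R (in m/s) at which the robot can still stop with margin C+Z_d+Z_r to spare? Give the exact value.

at the boundary: (1/5)·v² + (3/5)·v + (-621/2000) = 0
  disc = (3/5)² − 4·(1/5)·(-621/2000) = 1521/2500 ; √disc = 39/50
  v_R = (−(3/5) + 39/50) / (2·(1/5)) = 9/20 m/s
check:
T_s = v_R/a_R = (9/20)/(5/2) = 0.1800 s
robot covers v_R·T_r = 0.4500·0.2000 = 0.0900 m before braking
robot under decel: 0.4500²/(2·2.5000) = 0.0405 m
human closes 1.0000·0.3800 = 0.3800 m
residual clearance needed = 0.0600+0.0000+0.0600 = 0.1200 m
sum ≈ 0.0900+0.0405+0.3800+0.1200 ≈ 0.6305 m = S ✓

v_R_max = 9/20 m/s = 0.4500 m/s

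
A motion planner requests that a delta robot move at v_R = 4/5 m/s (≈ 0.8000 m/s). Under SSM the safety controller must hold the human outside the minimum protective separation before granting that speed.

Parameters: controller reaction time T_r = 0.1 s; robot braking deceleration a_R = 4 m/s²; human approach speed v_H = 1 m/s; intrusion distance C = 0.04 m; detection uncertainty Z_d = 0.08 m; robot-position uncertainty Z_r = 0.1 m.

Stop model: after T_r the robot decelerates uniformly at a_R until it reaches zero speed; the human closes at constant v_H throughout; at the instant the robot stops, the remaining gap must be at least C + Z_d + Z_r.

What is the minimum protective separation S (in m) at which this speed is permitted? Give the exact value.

braking lasts T_s = (4/5)/4 = 0.2000 s
reaction-phase robot travel = 0.8000·0.1000 = 0.0800 m
robot covers 0.8000·0.2000 − ½·4.0000·0.2000² = 0.0800 m while stopping
person approaches 1.0000·(0.1000+0.2000) = 0.3000 m
C+Z_d+Z_r = 0.0400+0.0800+0.1000 = 0.2200 m
S_min ≈ 0.0800+0.0800+0.3000+0.2200  ⇒  S_min = 17/25 m

S_min = 17/25 m = 0.6800 m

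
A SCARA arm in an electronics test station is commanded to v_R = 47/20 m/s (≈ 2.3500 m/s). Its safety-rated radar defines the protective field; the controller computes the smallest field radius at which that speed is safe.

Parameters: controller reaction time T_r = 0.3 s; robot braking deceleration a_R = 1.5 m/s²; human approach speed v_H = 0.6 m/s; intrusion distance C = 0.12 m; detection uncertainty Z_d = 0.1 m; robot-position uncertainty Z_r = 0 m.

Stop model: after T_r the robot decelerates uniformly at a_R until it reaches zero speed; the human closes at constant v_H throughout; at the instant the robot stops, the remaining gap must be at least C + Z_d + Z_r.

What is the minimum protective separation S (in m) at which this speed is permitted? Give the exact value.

stop time T_s = (47/20)/(3/2) = 1.5667 s
reaction-phase robot travel = 2.3500·0.3000 = 0.7050 m
robot covers 2.3500·1.5667 − ½·1.5000·1.5667² = 1.8408 m while stopping
human over T_r+T_s: 0.6000·(0.3000+1.5667) = 1.1200 m
C+Z_d+Z_r = 0.1200+0.1000+0.0000 = 0.2200 m
S_min ≈ 0.7050+1.8408+1.1200+0.2200  ⇒  S_min = 4663/1200 m

S_min = 4663/1200 m = 3.8858 m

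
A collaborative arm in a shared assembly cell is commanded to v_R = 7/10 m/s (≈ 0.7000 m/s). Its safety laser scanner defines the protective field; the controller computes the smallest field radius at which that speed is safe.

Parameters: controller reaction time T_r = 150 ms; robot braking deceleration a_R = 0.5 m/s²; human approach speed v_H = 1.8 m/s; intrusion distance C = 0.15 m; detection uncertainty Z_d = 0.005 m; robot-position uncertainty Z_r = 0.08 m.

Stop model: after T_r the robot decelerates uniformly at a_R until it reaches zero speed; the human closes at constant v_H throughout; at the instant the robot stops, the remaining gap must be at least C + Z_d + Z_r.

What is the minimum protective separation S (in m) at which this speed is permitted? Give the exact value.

stop time T_s = (7/10)/(1/2) = 1.4000 s
reaction-phase robot travel = 0.7000·0.1500 = 0.1050 m
braking distance = 0.7000²/(2·0.5000) = 0.4900 m
person approaches 1.8000·(0.1500+1.4000) = 2.7900 m
residual clearance needed = 0.1500+0.0050+0.0800 = 0.2350 m
S_min ≈ 0.1050+0.4900+2.7900+0.2350  ⇒  S_min = 181/50 m

S_min = 181/50 m = 3.6200 m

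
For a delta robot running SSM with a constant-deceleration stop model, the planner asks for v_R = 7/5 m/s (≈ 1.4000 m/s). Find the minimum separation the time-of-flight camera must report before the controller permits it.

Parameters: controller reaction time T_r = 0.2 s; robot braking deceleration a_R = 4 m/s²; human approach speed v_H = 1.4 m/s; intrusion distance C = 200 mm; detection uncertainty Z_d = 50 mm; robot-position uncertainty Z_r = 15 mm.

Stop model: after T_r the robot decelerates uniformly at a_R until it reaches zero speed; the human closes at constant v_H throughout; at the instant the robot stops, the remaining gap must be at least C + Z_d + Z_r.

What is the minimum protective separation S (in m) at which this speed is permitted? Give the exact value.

braking lasts T_s = (7/5)/4 = 0.3500 s
reaction-phase robot travel = 1.4000·0.2000 = 0.2800 m
braking distance = 1.4000²/(2·4.0000) = 0.2450 m
human closes 1.4000·0.5500 = 0.7700 m
residual clearance needed = 0.2000+0.0500+0.0150 = 0.2650 m
S_min ≈ 0.2800+0.2450+0.7700+0.2650  ⇒  S_min = 39/25 m

S_min = 39/25 m = 1.5600 m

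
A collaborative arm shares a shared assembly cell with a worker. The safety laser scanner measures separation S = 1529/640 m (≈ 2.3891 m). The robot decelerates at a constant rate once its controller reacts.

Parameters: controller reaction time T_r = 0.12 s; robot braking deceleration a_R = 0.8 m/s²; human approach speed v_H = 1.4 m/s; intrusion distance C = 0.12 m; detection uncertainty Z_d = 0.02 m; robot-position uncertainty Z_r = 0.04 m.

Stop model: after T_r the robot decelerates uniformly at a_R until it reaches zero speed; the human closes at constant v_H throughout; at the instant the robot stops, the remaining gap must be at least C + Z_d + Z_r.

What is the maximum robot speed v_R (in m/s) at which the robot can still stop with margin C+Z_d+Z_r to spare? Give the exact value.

at the boundary: (5/8)·v² + (187/100)·v + (-32657/16000) = 0
  disc = (187/100)² − 4·(5/8)·(-32657/16000) = 1375929/160000 ; √disc = 1173/400
  v_R = (−(187/100) + 1173/400) / (2·(5/8)) = 17/20 m/s
check:
T_s = v_R/a_R = (17/20)/(4/5) = 1.0625 s
robot in T_r: 0.8500·0.1200 = 0.1020 m
robot under decel: 0.8500²/(2·0.8000) = 0.4516 m
human closes 1.4000·1.1825 = 1.6555 m
residual clearance needed = 0.1200+0.0200+0.0400 = 0.1800 m
sum ≈ 0.1020+0.4516+1.6555+0.1800 ≈ 2.3891 m = S ✓

v_R_max = 17/20 m/s = 0.8500 m/s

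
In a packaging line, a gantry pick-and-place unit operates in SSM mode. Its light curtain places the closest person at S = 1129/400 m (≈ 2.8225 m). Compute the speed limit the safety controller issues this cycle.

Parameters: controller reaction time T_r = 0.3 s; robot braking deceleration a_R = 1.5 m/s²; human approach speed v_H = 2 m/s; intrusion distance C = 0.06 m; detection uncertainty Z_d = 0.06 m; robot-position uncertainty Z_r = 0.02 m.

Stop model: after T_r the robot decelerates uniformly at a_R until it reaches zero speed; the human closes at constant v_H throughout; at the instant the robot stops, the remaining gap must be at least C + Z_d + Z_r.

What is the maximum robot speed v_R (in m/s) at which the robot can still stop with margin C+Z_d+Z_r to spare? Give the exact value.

at the boundary: (1/3)·v² + (49/30)·v + (-833/400) = 0
  disc = (49/30)² − 4·(1/3)·(-833/400) = 49/9 ; √disc = 7/3
  v_R = (−(49/30) + 7/3) / (2·(1/3)) = 21/20 m/s
check:
T_s = v_R/a_R = (21/20)/(3/2) = 0.7000 s
robot in T_r: 1.0500·0.3000 = 0.3150 m
robot covers 1.0500·0.7000 − ½·1.5000·0.7000² = 0.3675 m while stopping
person approaches 2.0000·(0.3000+0.7000) = 2.0000 m
residual clearance needed = 0.0600+0.0600+0.0200 = 0.1400 m
sum ≈ 0.3150+0.3675+2.0000+0.1400 ≈ 2.8225 m = S ✓

v_R_max = 21/20 m/s = 1.0500 m/s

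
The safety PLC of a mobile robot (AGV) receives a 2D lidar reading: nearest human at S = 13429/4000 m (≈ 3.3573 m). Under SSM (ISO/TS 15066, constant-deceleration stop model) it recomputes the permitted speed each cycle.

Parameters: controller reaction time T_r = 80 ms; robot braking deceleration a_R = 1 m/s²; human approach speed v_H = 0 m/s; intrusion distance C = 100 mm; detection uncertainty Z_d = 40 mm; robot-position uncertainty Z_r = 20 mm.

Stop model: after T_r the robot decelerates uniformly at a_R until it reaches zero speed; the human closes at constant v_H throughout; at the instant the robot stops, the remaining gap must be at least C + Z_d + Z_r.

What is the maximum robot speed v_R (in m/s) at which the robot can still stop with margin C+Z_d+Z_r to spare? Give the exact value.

v_R_max = 49/20 m/s = 2.4500 m/s

at the boundary: (1/2)·v² + (2/25)·v + (-12789/4000) = 0
  disc = (2/25)² − 4·(1/2)·(-12789/4000) = 64009/10000 ; √disc = 253/100
  v_R = (−(2/25) + 253/100) / (2·(1/2)) = 49/20 m/s
check:
T_s = v_R/a_R = (49/20)/1 = 2.4500 s
robot in T_r: 2.4500·0.0800 = 0.1960 m
braking distance = 2.4500²/(2·1.0000) = 3.0013 m
human over T_r+T_s: 0.0000·(0.0800+2.4500) = 0.0000 m
C+Z_d+Z_r = 0.1000+0.0400+0.0200 = 0.1600 m
sum ≈ 0.1960+3.0013+0.0000+0.1600 ≈ 3.3573 m = S ✓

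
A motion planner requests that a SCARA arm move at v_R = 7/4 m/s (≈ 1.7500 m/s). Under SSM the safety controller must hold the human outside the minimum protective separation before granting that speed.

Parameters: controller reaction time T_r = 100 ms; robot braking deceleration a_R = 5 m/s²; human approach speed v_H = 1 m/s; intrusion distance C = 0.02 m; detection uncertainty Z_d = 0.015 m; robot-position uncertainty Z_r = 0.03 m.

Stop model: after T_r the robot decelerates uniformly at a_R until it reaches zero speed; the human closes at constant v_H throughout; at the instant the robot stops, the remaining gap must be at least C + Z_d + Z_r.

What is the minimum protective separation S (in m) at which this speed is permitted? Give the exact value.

S_min = 797/800 m = 0.9962 m

braking lasts T_s = (7/4)/5 = 0.3500 s
robot in T_r: 1.7500·0.1000 = 0.1750 m
robot under decel: 1.7500²/(2·5.0000) = 0.3063 m
person approaches 1.0000·(0.1000+0.3500) = 0.4500 m
margins: 0.0200+0.0150+0.0300 = 0.0650 m
S_min ≈ 0.1750+0.3063+0.4500+0.0650  ⇒  S_min = 797/800 m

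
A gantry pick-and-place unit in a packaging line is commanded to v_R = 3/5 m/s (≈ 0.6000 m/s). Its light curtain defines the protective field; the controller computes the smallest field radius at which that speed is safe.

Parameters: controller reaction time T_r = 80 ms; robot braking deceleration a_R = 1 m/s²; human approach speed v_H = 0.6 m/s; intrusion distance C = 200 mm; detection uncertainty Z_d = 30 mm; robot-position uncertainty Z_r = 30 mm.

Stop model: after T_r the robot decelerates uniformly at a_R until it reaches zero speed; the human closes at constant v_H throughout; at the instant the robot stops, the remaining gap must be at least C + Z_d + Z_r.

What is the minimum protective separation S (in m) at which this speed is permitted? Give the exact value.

T_s = v_R/a_R = (3/5)/1 = 0.6000 s
reaction-phase robot travel = 0.6000·0.0800 = 0.0480 m
robot under decel: 0.6000²/(2·1.0000) = 0.1800 m
person approaches 0.6000·(0.0800+0.6000) = 0.4080 m
C+Z_d+Z_r = 0.2000+0.0300+0.0300 = 0.2600 m
S_min ≈ 0.0480+0.1800+0.4080+0.2600  ⇒  S_min = 112/125 m

S_min = 112/125 m = 0.8960 m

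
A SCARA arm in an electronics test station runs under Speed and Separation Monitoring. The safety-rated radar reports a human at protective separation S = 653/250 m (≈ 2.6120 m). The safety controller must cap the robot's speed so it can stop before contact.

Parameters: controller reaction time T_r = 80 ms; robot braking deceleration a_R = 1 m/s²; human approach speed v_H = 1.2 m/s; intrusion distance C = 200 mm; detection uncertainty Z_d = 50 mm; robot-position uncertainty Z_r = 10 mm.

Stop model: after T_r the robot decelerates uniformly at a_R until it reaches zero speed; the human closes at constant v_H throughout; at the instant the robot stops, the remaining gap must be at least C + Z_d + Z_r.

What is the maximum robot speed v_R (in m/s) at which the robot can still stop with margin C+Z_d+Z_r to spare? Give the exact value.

v_R_max = 6/5 m/s = 1.2000 m/s

at the boundary: (1/2)·v² + (32/25)·v + (-282/125) = 0
  disc = (32/25)² − 4·(1/2)·(-282/125) = 3844/625 ; √disc = 62/25
  v_R = (−(32/25) + 62/25) / (2·(1/2)) = 6/5 m/s
check:
stop time T_s = (6/5)/1 = 1.2000 s
reaction-phase robot travel = 1.2000·0.0800 = 0.0960 m
braking distance = 1.2000²/(2·1.0000) = 0.7200 m
human over T_r+T_s: 1.2000·(0.0800+1.2000) = 1.5360 m
residual clearance needed = 0.2000+0.0500+0.0100 = 0.2600 m
sum ≈ 0.0960+0.7200+1.5360+0.2600 ≈ 2.6120 m = S ✓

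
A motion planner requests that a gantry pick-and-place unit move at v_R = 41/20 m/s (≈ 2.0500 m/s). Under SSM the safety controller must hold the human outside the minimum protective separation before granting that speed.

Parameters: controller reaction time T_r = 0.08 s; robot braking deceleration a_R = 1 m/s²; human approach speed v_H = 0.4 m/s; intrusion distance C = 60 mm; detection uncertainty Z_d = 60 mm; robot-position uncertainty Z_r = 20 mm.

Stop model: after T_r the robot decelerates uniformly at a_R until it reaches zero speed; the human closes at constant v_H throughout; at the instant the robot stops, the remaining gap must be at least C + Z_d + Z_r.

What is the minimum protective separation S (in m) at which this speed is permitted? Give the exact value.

braking lasts T_s = (41/20)/1 = 2.0500 s
reaction-phase robot travel = 2.0500·0.0800 = 0.1640 m
robot under decel: 2.0500²/(2·1.0000) = 2.1012 m
person approaches 0.4000·(0.0800+2.0500) = 0.8520 m
residual clearance needed = 0.0600+0.0600+0.0200 = 0.1400 m
S_min ≈ 0.1640+2.1012+0.8520+0.1400  ⇒  S_min = 13029/4000 m

S_min = 13029/4000 m = 3.2572 m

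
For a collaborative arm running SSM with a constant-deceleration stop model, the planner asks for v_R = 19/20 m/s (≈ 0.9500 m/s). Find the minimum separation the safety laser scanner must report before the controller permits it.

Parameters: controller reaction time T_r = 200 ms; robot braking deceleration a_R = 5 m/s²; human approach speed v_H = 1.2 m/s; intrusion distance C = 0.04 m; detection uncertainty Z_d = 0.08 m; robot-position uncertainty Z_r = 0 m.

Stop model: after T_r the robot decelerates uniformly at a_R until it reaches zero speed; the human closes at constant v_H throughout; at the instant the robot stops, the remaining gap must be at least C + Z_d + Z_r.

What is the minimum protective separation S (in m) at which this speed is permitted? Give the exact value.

braking lasts T_s = (19/20)/5 = 0.1900 s
reaction-phase robot travel = 0.9500·0.2000 = 0.1900 m
robot under decel: 0.9500²/(2·5.0000) = 0.0902 m
human closes 1.2000·0.3900 = 0.4680 m
margins: 0.0400+0.0800+0.0000 = 0.1200 m
S_min ≈ 0.1900+0.0902+0.4680+0.1200  ⇒  S_min = 3473/4000 m

S_min = 3473/4000 m = 0.8682 m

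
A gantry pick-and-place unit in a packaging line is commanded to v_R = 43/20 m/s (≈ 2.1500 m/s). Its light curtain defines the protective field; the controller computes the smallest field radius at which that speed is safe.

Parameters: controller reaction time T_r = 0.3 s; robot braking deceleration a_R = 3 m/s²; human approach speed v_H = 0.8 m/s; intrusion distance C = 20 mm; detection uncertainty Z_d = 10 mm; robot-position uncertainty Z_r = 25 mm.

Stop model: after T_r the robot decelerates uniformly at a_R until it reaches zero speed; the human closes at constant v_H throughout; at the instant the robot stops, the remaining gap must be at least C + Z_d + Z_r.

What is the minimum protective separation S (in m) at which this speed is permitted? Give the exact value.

T_s = v_R/a_R = (43/20)/3 = 0.7167 s
robot covers v_R·T_r = 2.1500·0.3000 = 0.6450 m before braking
robot under decel: 2.1500²/(2·3.0000) = 0.7704 m
person approaches 0.8000·(0.3000+0.7167) = 0.8133 m
residual clearance needed = 0.0200+0.0100+0.0250 = 0.0550 m
S_min ≈ 0.6450+0.7704+0.8133+0.0550  ⇒  S_min = 1827/800 m

S_min = 1827/800 m = 2.2837 m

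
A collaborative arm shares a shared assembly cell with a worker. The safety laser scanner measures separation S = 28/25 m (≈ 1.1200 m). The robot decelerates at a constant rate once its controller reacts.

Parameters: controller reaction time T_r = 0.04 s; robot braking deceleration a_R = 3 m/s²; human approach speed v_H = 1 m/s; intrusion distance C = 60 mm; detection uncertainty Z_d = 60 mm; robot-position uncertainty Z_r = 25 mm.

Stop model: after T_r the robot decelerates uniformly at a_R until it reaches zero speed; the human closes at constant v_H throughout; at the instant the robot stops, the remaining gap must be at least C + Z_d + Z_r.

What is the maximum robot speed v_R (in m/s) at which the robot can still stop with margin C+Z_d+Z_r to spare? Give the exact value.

v_R_max = 3/2 m/s = 1.5000 m/s

quadratic (1/6)·v² + (28/75)·v + (-187/200) = 0
  disc = (28/75)² − 4·(1/6)·(-187/200) = 17161/22500 ; √disc = 131/150
  v_R = (−(28/75) + 131/150) / (2·(1/6)) = 3/2 m/s
check:
stop time T_s = (3/2)/3 = 0.5000 s
reaction-phase robot travel = 1.5000·0.0400 = 0.0600 m
braking distance = 1.5000²/(2·3.0000) = 0.3750 m
person approaches 1.0000·(0.0400+0.5000) = 0.5400 m
C+Z_d+Z_r = 0.0600+0.0600+0.0250 = 0.1450 m
sum ≈ 0.0600+0.3750+0.5400+0.1450 ≈ 1.1200 m = S ✓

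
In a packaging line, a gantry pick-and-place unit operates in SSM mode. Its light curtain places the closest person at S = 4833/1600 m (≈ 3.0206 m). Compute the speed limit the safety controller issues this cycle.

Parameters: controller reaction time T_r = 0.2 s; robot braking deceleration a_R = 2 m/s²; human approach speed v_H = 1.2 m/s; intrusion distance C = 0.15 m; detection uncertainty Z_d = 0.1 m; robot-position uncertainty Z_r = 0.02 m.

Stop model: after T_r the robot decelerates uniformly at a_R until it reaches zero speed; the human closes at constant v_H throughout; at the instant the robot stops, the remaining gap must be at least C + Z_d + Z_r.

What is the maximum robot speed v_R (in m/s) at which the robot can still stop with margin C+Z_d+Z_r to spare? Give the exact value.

v_R_max = 39/20 m/s = 1.9500 m/s

collect terms ⇒ (1/4)·v_R² + (4/5)·v_R + (-4017/1600) = 0
  disc = (4/5)² − 4·(1/4)·(-4017/1600) = 5041/1600 ; √disc = 71/40
  v_R = (−(4/5) + 71/40) / (2·(1/4)) = 39/20 m/s
check:
braking lasts T_s = (39/20)/2 = 0.9750 s
robot in T_r: 1.9500·0.2000 = 0.3900 m
robot under decel: 1.9500²/(2·2.0000) = 0.9506 m
person approaches 1.2000·(0.2000+0.9750) = 1.4100 m
residual clearance needed = 0.1500+0.1000+0.0200 = 0.2700 m
sum ≈ 0.3900+0.9506+1.4100+0.2700 ≈ 3.0206 m = S ✓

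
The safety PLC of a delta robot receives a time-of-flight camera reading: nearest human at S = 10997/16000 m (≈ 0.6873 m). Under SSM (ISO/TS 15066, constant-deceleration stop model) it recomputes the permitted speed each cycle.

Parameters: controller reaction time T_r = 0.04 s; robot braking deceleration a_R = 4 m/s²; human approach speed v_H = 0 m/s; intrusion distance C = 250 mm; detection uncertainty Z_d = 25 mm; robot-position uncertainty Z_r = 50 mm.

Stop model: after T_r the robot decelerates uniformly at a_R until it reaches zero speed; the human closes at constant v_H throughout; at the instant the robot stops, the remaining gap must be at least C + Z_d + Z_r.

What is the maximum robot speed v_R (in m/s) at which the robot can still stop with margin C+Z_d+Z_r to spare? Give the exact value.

quadratic (1/8)·v² + (1/25)·v + (-5797/16000) = 0
  disc = (1/25)² − 4·(1/8)·(-5797/16000) = 29241/160000 ; √disc = 171/400
  v_R = (−(1/25) + 171/400) / (2·(1/8)) = 31/20 m/s
check:
braking lasts T_s = (31/20)/4 = 0.3875 s
robot in T_r: 1.5500·0.0400 = 0.0620 m
braking distance = 1.5500²/(2·4.0000) = 0.3003 m
person approaches 0.0000·(0.0400+0.3875) = 0.0000 m
margins: 0.2500+0.0250+0.0500 = 0.3250 m
sum ≈ 0.0620+0.3003+0.0000+0.3250 ≈ 0.6873 m = S ✓

v_R_max = 31/20 m/s = 1.5500 m/s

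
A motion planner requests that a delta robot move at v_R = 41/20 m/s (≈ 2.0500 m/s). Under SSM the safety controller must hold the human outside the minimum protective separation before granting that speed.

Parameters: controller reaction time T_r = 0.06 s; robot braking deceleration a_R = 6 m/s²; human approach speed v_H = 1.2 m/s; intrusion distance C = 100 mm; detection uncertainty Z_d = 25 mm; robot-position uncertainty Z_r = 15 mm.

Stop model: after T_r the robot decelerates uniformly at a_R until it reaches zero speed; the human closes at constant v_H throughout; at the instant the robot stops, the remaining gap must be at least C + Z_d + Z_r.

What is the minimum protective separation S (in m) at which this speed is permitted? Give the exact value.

T_s = v_R/a_R = (41/20)/6 = 0.3417 s
robot in T_r: 2.0500·0.0600 = 0.1230 m
braking distance = 2.0500²/(2·6.0000) = 0.3502 m
human over T_r+T_s: 1.2000·(0.0600+0.3417) = 0.4820 m
residual clearance needed = 0.1000+0.0250+0.0150 = 0.1400 m
S_min ≈ 0.1230+0.3502+0.4820+0.1400  ⇒  S_min = 5257/4800 m

S_min = 5257/4800 m = 1.0952 m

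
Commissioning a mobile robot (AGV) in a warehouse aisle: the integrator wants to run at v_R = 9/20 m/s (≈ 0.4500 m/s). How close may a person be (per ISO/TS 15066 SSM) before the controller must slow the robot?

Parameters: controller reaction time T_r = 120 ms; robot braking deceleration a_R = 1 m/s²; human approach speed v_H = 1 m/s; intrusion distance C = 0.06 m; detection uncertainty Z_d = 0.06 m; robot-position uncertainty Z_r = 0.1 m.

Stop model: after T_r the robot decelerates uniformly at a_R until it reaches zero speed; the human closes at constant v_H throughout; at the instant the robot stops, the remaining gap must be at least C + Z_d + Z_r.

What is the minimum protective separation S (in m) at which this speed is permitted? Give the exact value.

braking lasts T_s = (9/20)/1 = 0.4500 s
robot covers v_R·T_r = 0.4500·0.1200 = 0.0540 m before braking
braking distance = 0.4500²/(2·1.0000) = 0.1013 m
person approaches 1.0000·(0.1200+0.4500) = 0.5700 m
residual clearance needed = 0.0600+0.0600+0.1000 = 0.2200 m
S_min ≈ 0.0540+0.1013+0.5700+0.2200  ⇒  S_min = 3781/4000 m

S_min = 3781/4000 m = 0.9453 m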